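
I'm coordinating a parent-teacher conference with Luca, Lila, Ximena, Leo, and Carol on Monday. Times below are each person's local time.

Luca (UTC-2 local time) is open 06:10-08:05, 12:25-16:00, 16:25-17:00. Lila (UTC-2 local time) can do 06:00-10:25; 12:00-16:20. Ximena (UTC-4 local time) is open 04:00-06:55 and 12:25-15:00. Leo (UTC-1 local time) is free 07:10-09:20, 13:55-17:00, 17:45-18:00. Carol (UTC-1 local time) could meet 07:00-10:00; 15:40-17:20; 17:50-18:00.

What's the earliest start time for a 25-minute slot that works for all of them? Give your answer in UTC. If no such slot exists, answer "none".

08:10

Luca in UTC: 08:10-10:05, 14:25-18:00, 18:25-19:00 (add 2h to convert from UTC-2).
Lila in UTC: 08:00-12:25, 14:00-18:20 (add 2h to convert from UTC-2).
Ximena in UTC: 08:00-10:55, 16:25-19:00 (add 4h to convert from UTC-4).
Leo in UTC: 08:10-10:20, 14:55-18:00, 18:45-19:00 (add 1h to convert from UTC-1).
Carol in UTC: 08:00-11:00, 16:40-18:20, 18:50-19:00 (add 1h to convert from UTC-1).
Luca ∩ Lila: 08:10-10:05, 14:25-18:00.
Luca ∩ Lila ∩ Ximena: 08:10-10:05, 16:25-18:00.
Luca ∩ Lila ∩ Ximena ∩ Leo: 08:10-10:05, 16:25-18:00.
Luca ∩ Lila ∩ Ximena ∩ Leo ∩ Carol: 08:10-10:05, 16:40-18:00.
So the common availability across everyone is 08:10-10:05, 16:40-18:00.
The first common window of at least 25 minutes is 08:10-10:05, so the earliest start is 08:10.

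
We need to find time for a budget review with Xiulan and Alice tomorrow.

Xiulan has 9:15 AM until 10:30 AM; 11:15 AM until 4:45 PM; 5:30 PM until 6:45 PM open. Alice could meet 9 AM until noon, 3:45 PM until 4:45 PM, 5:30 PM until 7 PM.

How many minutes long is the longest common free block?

75

Xiulan ∩ Alice: 09:15-10:30, 11:15-12:00, 15:45-16:45, 17:30-18:45.
The longest is 09:15-10:30 at 75 minutes.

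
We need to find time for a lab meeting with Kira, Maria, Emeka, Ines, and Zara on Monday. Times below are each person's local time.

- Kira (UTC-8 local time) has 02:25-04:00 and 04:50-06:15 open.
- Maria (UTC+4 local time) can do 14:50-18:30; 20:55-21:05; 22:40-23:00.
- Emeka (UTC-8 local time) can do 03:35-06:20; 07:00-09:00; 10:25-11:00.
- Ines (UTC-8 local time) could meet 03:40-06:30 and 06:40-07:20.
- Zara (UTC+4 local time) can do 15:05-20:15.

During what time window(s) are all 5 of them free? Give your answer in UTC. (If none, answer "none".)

Kira in UTC: 10:25-12:00, 12:50-14:15 (add 8h to convert from UTC-8).
Maria in UTC: 10:50-14:30, 16:55-17:05, 18:40-19:00 (subtract 4h to convert from UTC+4).
Emeka in UTC: 11:35-14:20, 15:00-17:00, 18:25-19:00 (add 8h to convert from UTC-8).
Ines in UTC: 11:40-14:30, 14:40-15:20 (add 8h to convert from UTC-8).
Zara in UTC: 11:05-16:15 (subtract 4h to convert from UTC+4).
Kira ∩ Maria: 10:50-12:00, 12:50-14:15.
Kira ∩ Maria ∩ Emeka: 11:35-12:00, 12:50-14:15.
Kira ∩ Maria ∩ Emeka ∩ Ines: 11:40-12:00, 12:50-14:15.
Kira ∩ Maria ∩ Emeka ∩ Ines ∩ Zara: 11:40-12:00, 12:50-14:15.
Those are the intersection windows.

11:40-12:00, 12:50-14:15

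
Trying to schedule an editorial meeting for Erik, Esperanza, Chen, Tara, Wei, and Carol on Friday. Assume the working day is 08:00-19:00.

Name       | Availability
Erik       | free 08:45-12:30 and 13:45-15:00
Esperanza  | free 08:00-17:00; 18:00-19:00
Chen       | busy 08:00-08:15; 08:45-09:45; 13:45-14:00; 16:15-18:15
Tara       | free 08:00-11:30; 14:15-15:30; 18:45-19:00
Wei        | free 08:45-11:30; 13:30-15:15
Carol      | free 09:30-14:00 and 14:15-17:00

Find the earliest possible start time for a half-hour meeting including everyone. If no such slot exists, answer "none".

Erik free: 08:45-12:30, 13:45-15:00.
Esperanza free: 08:00-17:00, 18:00-19:00.
Chen free: 08:15-08:45, 09:45-13:45, 14:00-16:15, 18:15-19:00 (invert busy blocks within the working day).
Tara free: 08:00-11:30, 14:15-15:30, 18:45-19:00.
Wei free: 08:45-11:30, 13:30-15:15.
Carol free: 09:30-14:00, 14:15-17:00.
Erik ∩ Esperanza: 08:45-12:30, 13:45-15:00.
Erik ∩ Esperanza ∩ Chen: 09:45-12:30, 14:00-15:00.
Erik ∩ Esperanza ∩ Chen ∩ Tara: 09:45-11:30, 14:15-15:00.
Erik ∩ Esperanza ∩ Chen ∩ Tara ∩ Wei: 09:45-11:30, 14:15-15:00.
Erik ∩ Esperanza ∩ Chen ∩ Tara ∩ Wei ∩ Carol: 09:45-11:30, 14:15-15:00.
The first common window of at least 30 minutes is 09:45-11:30, so the earliest start is 09:45.

09:45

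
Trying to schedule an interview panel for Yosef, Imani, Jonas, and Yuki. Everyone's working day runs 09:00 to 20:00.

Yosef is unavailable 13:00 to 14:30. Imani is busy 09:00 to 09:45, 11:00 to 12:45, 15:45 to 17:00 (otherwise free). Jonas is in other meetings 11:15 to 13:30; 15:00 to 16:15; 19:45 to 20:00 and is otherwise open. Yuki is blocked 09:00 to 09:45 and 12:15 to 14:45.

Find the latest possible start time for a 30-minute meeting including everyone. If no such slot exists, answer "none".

19:15

Yosef free: 09:00-13:00, 14:30-20:00 (invert busy blocks within the working day).
Imani free: 09:45-11:00, 12:45-15:45, 17:00-20:00 (invert busy blocks within the working day).
Jonas free: 09:00-11:15, 13:30-15:00, 16:15-19:45 (invert busy blocks within the working day).
Yuki free: 09:45-12:15, 14:45-20:00 (invert busy blocks within the working day).
Yosef ∩ Imani: 09:45-11:00, 12:45-13:00, 14:30-15:45, 17:00-20:00.
Yosef ∩ Imani ∩ Jonas: 09:45-11:00, 14:30-15:00, 17:00-19:45.
Yosef ∩ Imani ∩ Jonas ∩ Yuki: 09:45-11:00, 14:45-15:00, 17:00-19:45.
The last common window of at least 30 minutes is 17:00-19:45; a 30-minute meeting can start as late as 19:15 and still end by 19:45.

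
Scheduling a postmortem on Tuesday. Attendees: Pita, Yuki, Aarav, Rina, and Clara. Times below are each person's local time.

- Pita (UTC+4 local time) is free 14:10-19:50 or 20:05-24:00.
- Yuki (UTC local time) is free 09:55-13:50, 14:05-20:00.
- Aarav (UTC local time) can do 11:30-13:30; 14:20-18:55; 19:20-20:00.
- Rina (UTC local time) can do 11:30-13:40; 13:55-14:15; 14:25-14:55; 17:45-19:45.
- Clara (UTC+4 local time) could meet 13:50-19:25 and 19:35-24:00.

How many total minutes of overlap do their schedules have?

245

Pita in UTC: 10:10-15:50, 16:05-20:00 (subtract 4h to convert from UTC+4).
Yuki in UTC: 09:55-13:50, 14:05-20:00.
Aarav in UTC: 11:30-13:30, 14:20-18:55, 19:20-20:00.
Rina in UTC: 11:30-13:40, 13:55-14:15, 14:25-14:55, 17:45-19:45.
Clara in UTC: 09:50-15:25, 15:35-20:00 (subtract 4h to convert from UTC+4).
Pita ∩ Yuki: 10:10-13:50, 14:05-15:50, 16:05-20:00.
Pita ∩ Yuki ∩ Aarav: 11:30-13:30, 14:20-15:50, 16:05-18:55, 19:20-20:00.
Pita ∩ Yuki ∩ Aarav ∩ Rina: 11:30-13:30, 14:25-14:55, 17:45-18:55, 19:20-19:45.
Pita ∩ Yuki ∩ Aarav ∩ Rina ∩ Clara: 11:30-13:30, 14:25-14:55, 17:45-18:55, 19:20-19:45.
So the common availability across everyone is 11:30-13:30, 14:25-14:55, 17:45-18:55, 19:20-19:45.
Summing the common windows: 120 + 30 + 70 + 25 = 245 minutes.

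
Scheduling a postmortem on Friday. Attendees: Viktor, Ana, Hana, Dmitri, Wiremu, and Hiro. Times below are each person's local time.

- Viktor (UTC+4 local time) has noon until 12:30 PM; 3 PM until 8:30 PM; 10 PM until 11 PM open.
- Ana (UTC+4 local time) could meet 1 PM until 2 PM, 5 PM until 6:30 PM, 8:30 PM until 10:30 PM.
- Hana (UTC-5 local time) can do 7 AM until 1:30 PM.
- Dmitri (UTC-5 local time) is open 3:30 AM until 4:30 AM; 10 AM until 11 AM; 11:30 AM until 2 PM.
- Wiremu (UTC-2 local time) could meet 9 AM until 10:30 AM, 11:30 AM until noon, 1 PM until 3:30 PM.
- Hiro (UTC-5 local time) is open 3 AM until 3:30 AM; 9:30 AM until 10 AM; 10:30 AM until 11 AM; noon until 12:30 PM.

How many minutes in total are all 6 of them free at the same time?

Viktor in UTC: 08:00-08:30, 11:00-16:30, 18:00-19:00 (subtract 4h to convert from UTC+4).
Ana in UTC: 09:00-10:00, 13:00-14:30, 16:30-18:30 (subtract 4h to convert from UTC+4).
Hana in UTC: 12:00-18:30 (add 5h to convert from UTC-5).
Dmitri in UTC: 08:30-09:30, 15:00-16:00, 16:30-19:00 (add 5h to convert from UTC-5).
Wiremu in UTC: 11:00-12:30, 13:30-14:00, 15:00-17:30 (add 2h to convert from UTC-2).
Hiro in UTC: 08:00-08:30, 14:30-15:00, 15:30-16:00, 17:00-17:30 (add 5h to convert from UTC-5).
Viktor ∩ Ana: 13:00-14:30, 18:00-18:30.
Viktor ∩ Ana ∩ Hana: 13:00-14:30, 18:00-18:30.
Viktor ∩ Ana ∩ Hana ∩ Dmitri: 18:00-18:30.
Viktor ∩ Ana ∩ Hana ∩ Dmitri ∩ Wiremu: ∅.
Viktor ∩ Ana ∩ Hana ∩ Dmitri ∩ Wiremu ∩ Hiro: ∅.
There is no time when everyone is free.
There is no common window, so the total is 0 minutes.

0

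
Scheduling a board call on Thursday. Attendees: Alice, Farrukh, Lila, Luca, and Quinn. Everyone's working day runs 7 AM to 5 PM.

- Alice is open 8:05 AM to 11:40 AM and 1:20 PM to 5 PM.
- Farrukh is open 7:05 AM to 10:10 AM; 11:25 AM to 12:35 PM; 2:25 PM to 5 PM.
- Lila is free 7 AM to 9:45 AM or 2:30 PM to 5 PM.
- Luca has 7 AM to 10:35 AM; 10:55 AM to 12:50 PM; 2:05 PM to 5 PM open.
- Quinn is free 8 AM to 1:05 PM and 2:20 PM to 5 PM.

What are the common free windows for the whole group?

Alice ∩ Farrukh: 08:05-10:10, 11:25-11:40, 14:25-17:00.
Alice ∩ Farrukh ∩ Lila: 08:05-09:45, 14:30-17:00.
Alice ∩ Farrukh ∩ Lila ∩ Luca: 08:05-09:45, 14:30-17:00.
Alice ∩ Farrukh ∩ Lila ∩ Luca ∩ Quinn: 08:05-09:45, 14:30-17:00.

08:05-09:45, 14:30-17:00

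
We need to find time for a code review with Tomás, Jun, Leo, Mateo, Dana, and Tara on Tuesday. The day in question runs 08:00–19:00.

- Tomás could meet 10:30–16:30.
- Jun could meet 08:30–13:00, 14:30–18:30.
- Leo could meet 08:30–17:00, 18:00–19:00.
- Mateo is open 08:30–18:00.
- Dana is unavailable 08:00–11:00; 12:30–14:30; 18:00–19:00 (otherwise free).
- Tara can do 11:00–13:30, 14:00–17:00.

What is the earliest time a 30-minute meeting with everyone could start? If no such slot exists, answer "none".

Tomás free: 10:30-16:30.
Jun free: 08:30-13:00, 14:30-18:30.
Leo free: 08:30-17:00, 18:00-19:00.
Mateo free: 08:30-18:00.
Dana free: 11:00-12:30, 14:30-18:00 (invert busy blocks within the working day).
Tara free: 11:00-13:30, 14:00-17:00.
Tomás ∩ Jun: 10:30-13:00, 14:30-16:30.
Tomás ∩ Jun ∩ Leo: 10:30-13:00, 14:30-16:30.
Tomás ∩ Jun ∩ Leo ∩ Mateo: 10:30-13:00, 14:30-16:30.
Tomás ∩ Jun ∩ Leo ∩ Mateo ∩ Dana: 11:00-12:30, 14:30-16:30.
Tomás ∩ Jun ∩ Leo ∩ Mateo ∩ Dana ∩ Tara: 11:00-12:30, 14:30-16:30.
The first common window of at least 30 minutes is 11:00-12:30, so the earliest start is 11:00.

11:00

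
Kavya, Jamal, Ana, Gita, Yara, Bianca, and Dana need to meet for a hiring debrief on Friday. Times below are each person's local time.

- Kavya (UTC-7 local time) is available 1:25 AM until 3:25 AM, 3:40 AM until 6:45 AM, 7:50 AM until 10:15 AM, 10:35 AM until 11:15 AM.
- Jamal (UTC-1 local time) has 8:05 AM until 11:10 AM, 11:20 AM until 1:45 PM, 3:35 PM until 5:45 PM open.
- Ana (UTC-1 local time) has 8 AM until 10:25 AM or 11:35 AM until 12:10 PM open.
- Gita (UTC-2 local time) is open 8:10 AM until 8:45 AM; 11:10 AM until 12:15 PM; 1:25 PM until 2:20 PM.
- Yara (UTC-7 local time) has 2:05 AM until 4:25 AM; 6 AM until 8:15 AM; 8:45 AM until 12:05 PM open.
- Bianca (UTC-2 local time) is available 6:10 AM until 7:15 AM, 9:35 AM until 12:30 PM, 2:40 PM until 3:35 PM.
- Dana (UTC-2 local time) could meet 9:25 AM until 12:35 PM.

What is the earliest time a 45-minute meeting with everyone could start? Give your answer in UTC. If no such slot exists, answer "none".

Kavya in UTC: 08:25-10:25, 10:40-13:45, 14:50-17:15, 17:35-18:15 (add 7h to convert from UTC-7).
Jamal in UTC: 09:05-12:10, 12:20-14:45, 16:35-18:45 (add 1h to convert from UTC-1).
Ana in UTC: 09:00-11:25, 12:35-13:10 (add 1h to convert from UTC-1).
Gita in UTC: 10:10-10:45, 13:10-14:15, 15:25-16:20 (add 2h to convert from UTC-2).
Yara in UTC: 09:05-11:25, 13:00-15:15, 15:45-19:05 (add 7h to convert from UTC-7).
Bianca in UTC: 08:10-09:15, 11:35-14:30, 16:40-17:35 (add 2h to convert from UTC-2).
Dana in UTC: 11:25-14:35 (add 2h to convert from UTC-2).
Kavya ∩ Jamal: 09:05-10:25, 10:40-12:10, 12:20-13:45, 16:35-17:15, 17:35-18:15.
Kavya ∩ Jamal ∩ Ana: 09:05-10:25, 10:40-11:25, 12:35-13:10.
Kavya ∩ Jamal ∩ Ana ∩ Gita: 10:10-10:25, 10:40-10:45.
Kavya ∩ Jamal ∩ Ana ∩ Gita ∩ Yara: 10:10-10:25, 10:40-10:45.
Kavya ∩ Jamal ∩ Ana ∩ Gita ∩ Yara ∩ Bianca: ∅.
Kavya ∩ Jamal ∩ Ana ∩ Gita ∩ Yara ∩ Bianca ∩ Dana: ∅.
There is no time when everyone is free.
No common window is at least 45 minutes long.

none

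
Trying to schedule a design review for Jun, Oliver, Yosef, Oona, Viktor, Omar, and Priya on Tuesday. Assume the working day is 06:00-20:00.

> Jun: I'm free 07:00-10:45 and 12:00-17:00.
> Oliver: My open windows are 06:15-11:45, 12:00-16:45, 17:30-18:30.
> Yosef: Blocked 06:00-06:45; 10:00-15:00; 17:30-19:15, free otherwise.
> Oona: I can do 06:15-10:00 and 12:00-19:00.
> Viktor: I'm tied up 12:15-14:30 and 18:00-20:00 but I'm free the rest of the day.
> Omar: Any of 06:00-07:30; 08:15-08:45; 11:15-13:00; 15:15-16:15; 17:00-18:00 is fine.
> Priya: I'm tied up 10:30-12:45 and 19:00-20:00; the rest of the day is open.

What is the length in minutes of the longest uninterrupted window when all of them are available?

60

Jun free: 07:00-10:45, 12:00-17:00.
Oliver free: 06:15-11:45, 12:00-16:45, 17:30-18:30.
Yosef free: 06:45-10:00, 15:00-17:30, 19:15-20:00 (invert busy blocks within the working day).
Oona free: 06:15-10:00, 12:00-19:00.
Viktor free: 06:00-12:15, 14:30-18:00 (invert busy blocks within the working day).
Omar free: 06:00-07:30, 08:15-08:45, 11:15-13:00, 15:15-16:15, 17:00-18:00.
Priya free: 06:00-10:30, 12:45-19:00 (invert busy blocks within the working day).
Jun ∩ Oliver: 07:00-10:45, 12:00-16:45.
Jun ∩ Oliver ∩ Yosef: 07:00-10:00, 15:00-16:45.
Jun ∩ Oliver ∩ Yosef ∩ Oona: 07:00-10:00, 15:00-16:45.
Jun ∩ Oliver ∩ Yosef ∩ Oona ∩ Viktor: 07:00-10:00, 15:00-16:45.
Jun ∩ Oliver ∩ Yosef ∩ Oona ∩ Viktor ∩ Omar: 07:00-07:30, 08:15-08:45, 15:15-16:15.
Jun ∩ Oliver ∩ Yosef ∩ Oona ∩ Viktor ∩ Omar ∩ Priya: 07:00-07:30, 08:15-08:45, 15:15-16:15.
So the common availability across everyone is 07:00-07:30, 08:15-08:45, 15:15-16:15.
The longest is 15:15-16:15 at 60 minutes.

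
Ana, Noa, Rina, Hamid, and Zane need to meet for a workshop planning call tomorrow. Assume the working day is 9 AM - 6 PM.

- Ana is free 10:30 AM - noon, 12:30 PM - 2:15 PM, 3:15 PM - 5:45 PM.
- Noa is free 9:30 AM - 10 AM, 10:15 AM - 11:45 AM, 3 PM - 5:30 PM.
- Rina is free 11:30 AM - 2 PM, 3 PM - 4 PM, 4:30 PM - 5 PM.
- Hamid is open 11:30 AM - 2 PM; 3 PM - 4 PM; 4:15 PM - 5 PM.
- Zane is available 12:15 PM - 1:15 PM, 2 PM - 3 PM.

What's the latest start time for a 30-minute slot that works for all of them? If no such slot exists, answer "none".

Ana ∩ Noa: 10:30-11:45, 15:15-17:30.
Ana ∩ Noa ∩ Rina: 11:30-11:45, 15:15-16:00, 16:30-17:00.
Ana ∩ Noa ∩ Rina ∩ Hamid: 11:30-11:45, 15:15-16:00, 16:30-17:00.
Ana ∩ Noa ∩ Rina ∩ Hamid ∩ Zane: ∅.
There is no time when everyone is free.
No common window is at least 30 minutes long.

none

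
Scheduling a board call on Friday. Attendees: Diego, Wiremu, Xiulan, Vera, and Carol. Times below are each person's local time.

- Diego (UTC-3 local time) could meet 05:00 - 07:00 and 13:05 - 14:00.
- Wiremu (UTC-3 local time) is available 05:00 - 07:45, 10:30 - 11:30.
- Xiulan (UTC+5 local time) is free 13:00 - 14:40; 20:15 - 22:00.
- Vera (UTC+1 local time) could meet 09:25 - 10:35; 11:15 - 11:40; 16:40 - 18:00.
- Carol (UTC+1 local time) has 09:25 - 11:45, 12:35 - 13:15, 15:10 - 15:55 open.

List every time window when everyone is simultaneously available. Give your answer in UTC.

08:25-09:35

Diego in UTC: 08:00-10:00, 16:05-17:00 (add 3h to convert from UTC-3).
Wiremu in UTC: 08:00-10:45, 13:30-14:30 (add 3h to convert from UTC-3).
Xiulan in UTC: 08:00-09:40, 15:15-17:00 (subtract 5h to convert from UTC+5).
Vera in UTC: 08:25-09:35, 10:15-10:40, 15:40-17:00 (subtract 1h to convert from UTC+1).
Carol in UTC: 08:25-10:45, 11:35-12:15, 14:10-14:55 (subtract 1h to convert from UTC+1).
Diego ∩ Wiremu: 08:00-10:00.
Diego ∩ Wiremu ∩ Xiulan: 08:00-09:40.
Diego ∩ Wiremu ∩ Xiulan ∩ Vera: 08:25-09:35.
Diego ∩ Wiremu ∩ Xiulan ∩ Vera ∩ Carol: 08:25-09:35.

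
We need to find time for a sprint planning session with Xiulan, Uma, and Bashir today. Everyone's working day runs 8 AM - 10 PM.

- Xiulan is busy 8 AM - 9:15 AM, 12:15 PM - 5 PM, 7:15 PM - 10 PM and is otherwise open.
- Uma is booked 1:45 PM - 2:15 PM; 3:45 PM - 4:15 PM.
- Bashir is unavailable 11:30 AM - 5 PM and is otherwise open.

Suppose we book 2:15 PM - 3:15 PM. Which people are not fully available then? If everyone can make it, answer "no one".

Xiulan free: 09:15-12:15, 17:00-19:15 (invert busy blocks within the working day).
Uma free: 08:00-13:45, 14:15-15:45, 16:15-22:00 (invert busy blocks within the working day).
Bashir free: 08:00-11:30, 17:00-22:00 (invert busy blocks within the working day).
Xiulan: not fully free for 14:15-15:15. Uma: free for 14:15-15:15. Bashir: not fully free for 14:15-15:15.

Bashir, Xiulan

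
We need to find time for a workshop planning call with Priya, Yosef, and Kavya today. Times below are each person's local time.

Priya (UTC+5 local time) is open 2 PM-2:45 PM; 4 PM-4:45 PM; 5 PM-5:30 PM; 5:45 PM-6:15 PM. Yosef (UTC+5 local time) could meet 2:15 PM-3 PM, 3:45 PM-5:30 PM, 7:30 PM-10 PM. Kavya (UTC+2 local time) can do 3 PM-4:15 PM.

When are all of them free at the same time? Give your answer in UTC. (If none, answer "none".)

none

Priya in UTC: 09:00-09:45, 11:00-11:45, 12:00-12:30, 12:45-13:15 (subtract 5h to convert from UTC+5).
Yosef in UTC: 09:15-10:00, 10:45-12:30, 14:30-17:00 (subtract 5h to convert from UTC+5).
Kavya in UTC: 13:00-14:15 (subtract 2h to convert from UTC+2).
Priya ∩ Yosef: 09:15-09:45, 11:00-11:45, 12:00-12:30.
Priya ∩ Yosef ∩ Kavya: ∅.
There is no time when everyone is free.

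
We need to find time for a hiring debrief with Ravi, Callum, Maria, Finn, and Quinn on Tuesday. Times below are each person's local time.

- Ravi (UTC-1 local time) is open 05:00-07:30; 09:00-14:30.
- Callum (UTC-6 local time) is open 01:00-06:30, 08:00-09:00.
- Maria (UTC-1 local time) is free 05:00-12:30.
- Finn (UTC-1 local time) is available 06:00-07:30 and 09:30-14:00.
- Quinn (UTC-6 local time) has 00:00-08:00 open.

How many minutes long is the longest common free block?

Ravi in UTC: 06:00-08:30, 10:00-15:30 (add 1h to convert from UTC-1).
Callum in UTC: 07:00-12:30, 14:00-15:00 (add 6h to convert from UTC-6).
Maria in UTC: 06:00-13:30 (add 1h to convert from UTC-1).
Finn in UTC: 07:00-08:30, 10:30-15:00 (add 1h to convert from UTC-1).
Quinn in UTC: 06:00-14:00 (add 6h to convert from UTC-6).
Ravi ∩ Callum: 07:00-08:30, 10:00-12:30, 14:00-15:00.
Ravi ∩ Callum ∩ Maria: 07:00-08:30, 10:00-12:30.
Ravi ∩ Callum ∩ Maria ∩ Finn: 07:00-08:30, 10:30-12:30.
Ravi ∩ Callum ∩ Maria ∩ Finn ∩ Quinn: 07:00-08:30, 10:30-12:30.
So the common availability across everyone is 07:00-08:30, 10:30-12:30.
The longest is 10:30-12:30 at 120 minutes.

120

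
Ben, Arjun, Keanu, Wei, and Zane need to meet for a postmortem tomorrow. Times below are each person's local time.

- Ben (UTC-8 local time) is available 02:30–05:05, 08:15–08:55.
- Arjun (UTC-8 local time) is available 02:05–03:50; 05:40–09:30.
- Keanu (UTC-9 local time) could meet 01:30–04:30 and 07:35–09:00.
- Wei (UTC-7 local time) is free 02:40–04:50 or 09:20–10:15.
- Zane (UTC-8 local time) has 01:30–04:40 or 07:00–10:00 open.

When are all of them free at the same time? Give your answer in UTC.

10:30-11:50, 16:35-16:55

Ben in UTC: 10:30-13:05, 16:15-16:55 (add 8h to convert from UTC-8).
Arjun in UTC: 10:05-11:50, 13:40-17:30 (add 8h to convert from UTC-8).
Keanu in UTC: 10:30-13:30, 16:35-18:00 (add 9h to convert from UTC-9).
Wei in UTC: 09:40-11:50, 16:20-17:15 (add 7h to convert from UTC-7).
Zane in UTC: 09:30-12:40, 15:00-18:00 (add 8h to convert from UTC-8).
Ben ∩ Arjun: 10:30-11:50, 16:15-16:55.
Ben ∩ Arjun ∩ Keanu: 10:30-11:50, 16:35-16:55.
Ben ∩ Arjun ∩ Keanu ∩ Wei: 10:30-11:50, 16:35-16:55.
Ben ∩ Arjun ∩ Keanu ∩ Wei ∩ Zane: 10:30-11:50, 16:35-16:55.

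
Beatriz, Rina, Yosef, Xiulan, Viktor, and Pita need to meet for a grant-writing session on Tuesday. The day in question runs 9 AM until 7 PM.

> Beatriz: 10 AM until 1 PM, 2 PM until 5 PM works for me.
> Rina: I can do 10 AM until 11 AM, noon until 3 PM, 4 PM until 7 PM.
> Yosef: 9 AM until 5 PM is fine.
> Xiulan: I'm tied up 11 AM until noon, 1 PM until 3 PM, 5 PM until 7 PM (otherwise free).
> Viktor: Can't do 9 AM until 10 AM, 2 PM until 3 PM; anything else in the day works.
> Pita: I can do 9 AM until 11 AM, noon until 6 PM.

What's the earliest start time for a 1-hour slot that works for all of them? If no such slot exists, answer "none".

Beatriz free: 10:00-13:00, 14:00-17:00.
Rina free: 10:00-11:00, 12:00-15:00, 16:00-19:00.
Yosef free: 09:00-17:00.
Xiulan free: 09:00-11:00, 12:00-13:00, 15:00-17:00 (invert busy blocks within the working day).
Viktor free: 10:00-14:00, 15:00-19:00 (invert busy blocks within the working day).
Pita free: 09:00-11:00, 12:00-18:00.
Beatriz ∩ Rina: 10:00-11:00, 12:00-13:00, 14:00-15:00, 16:00-17:00.
Beatriz ∩ Rina ∩ Yosef: 10:00-11:00, 12:00-13:00, 14:00-15:00, 16:00-17:00.
Beatriz ∩ Rina ∩ Yosef ∩ Xiulan: 10:00-11:00, 12:00-13:00, 16:00-17:00.
Beatriz ∩ Rina ∩ Yosef ∩ Xiulan ∩ Viktor: 10:00-11:00, 12:00-13:00, 16:00-17:00.
Beatriz ∩ Rina ∩ Yosef ∩ Xiulan ∩ Viktor ∩ Pita: 10:00-11:00, 12:00-13:00, 16:00-17:00.
The first common window of at least 60 minutes is 10:00-11:00, so the earliest start is 10:00.

10:00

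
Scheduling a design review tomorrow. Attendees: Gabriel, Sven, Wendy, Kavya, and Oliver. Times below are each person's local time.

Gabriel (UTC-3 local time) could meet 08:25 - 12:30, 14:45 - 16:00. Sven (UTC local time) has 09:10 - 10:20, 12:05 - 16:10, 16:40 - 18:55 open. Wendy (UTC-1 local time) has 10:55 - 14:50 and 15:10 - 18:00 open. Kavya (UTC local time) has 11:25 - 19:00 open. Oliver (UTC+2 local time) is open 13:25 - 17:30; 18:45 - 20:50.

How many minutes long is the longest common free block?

Gabriel in UTC: 11:25-15:30, 17:45-19:00 (add 3h to convert from UTC-3).
Sven in UTC: 09:10-10:20, 12:05-16:10, 16:40-18:55.
Wendy in UTC: 11:55-15:50, 16:10-19:00 (add 1h to convert from UTC-1).
Kavya in UTC: 11:25-19:00.
Oliver in UTC: 11:25-15:30, 16:45-18:50 (subtract 2h to convert from UTC+2).
Gabriel ∩ Sven: 12:05-15:30, 17:45-18:55.
Gabriel ∩ Sven ∩ Wendy: 12:05-15:30, 17:45-18:55.
Gabriel ∩ Sven ∩ Wendy ∩ Kavya: 12:05-15:30, 17:45-18:55.
Gabriel ∩ Sven ∩ Wendy ∩ Kavya ∩ Oliver: 12:05-15:30, 17:45-18:50.
The longest is 12:05-15:30 at 205 minutes.

205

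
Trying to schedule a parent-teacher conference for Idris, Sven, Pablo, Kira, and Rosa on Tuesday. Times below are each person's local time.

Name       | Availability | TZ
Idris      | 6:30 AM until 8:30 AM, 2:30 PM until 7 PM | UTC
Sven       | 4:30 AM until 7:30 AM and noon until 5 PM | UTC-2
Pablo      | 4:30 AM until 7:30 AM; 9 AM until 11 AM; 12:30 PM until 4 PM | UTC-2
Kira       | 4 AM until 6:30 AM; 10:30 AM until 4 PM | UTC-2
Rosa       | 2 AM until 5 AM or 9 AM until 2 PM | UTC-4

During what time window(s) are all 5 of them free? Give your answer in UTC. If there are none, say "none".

06:30-08:30, 14:30-18:00

Idris in UTC: 06:30-08:30, 14:30-19:00.
Sven in UTC: 06:30-09:30, 14:00-19:00 (add 2h to convert from UTC-2).
Pablo in UTC: 06:30-09:30, 11:00-13:00, 14:30-18:00 (add 2h to convert from UTC-2).
Kira in UTC: 06:00-08:30, 12:30-18:00 (add 2h to convert from UTC-2).
Rosa in UTC: 06:00-09:00, 13:00-18:00 (add 4h to convert from UTC-4).
Idris ∩ Sven: 06:30-08:30, 14:30-19:00.
Idris ∩ Sven ∩ Pablo: 06:30-08:30, 14:30-18:00.
Idris ∩ Sven ∩ Pablo ∩ Kira: 06:30-08:30, 14:30-18:00.
Idris ∩ Sven ∩ Pablo ∩ Kira ∩ Rosa: 06:30-08:30, 14:30-18:00.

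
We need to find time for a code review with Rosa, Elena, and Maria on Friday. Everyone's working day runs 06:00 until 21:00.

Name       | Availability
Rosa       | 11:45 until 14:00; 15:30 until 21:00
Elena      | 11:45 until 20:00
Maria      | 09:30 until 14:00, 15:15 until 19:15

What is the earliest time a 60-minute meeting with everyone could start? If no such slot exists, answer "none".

Rosa ∩ Elena: 11:45-14:00, 15:30-20:00.
Rosa ∩ Elena ∩ Maria: 11:45-14:00, 15:30-19:15.
Those are the intersection windows.
The first common window of at least 60 minutes is 11:45-14:00, so the earliest start is 11:45.

11:45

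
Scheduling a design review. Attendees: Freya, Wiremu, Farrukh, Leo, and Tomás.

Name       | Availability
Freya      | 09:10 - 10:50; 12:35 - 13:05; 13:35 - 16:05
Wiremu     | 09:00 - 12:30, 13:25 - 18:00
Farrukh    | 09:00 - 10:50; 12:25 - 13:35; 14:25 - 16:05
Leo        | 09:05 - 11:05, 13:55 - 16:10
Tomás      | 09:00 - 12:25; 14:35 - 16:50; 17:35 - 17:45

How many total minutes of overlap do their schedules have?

Freya ∩ Wiremu: 09:10-10:50, 13:35-16:05.
Freya ∩ Wiremu ∩ Farrukh: 09:10-10:50, 14:25-16:05.
Freya ∩ Wiremu ∩ Farrukh ∩ Leo: 09:10-10:50, 14:25-16:05.
Freya ∩ Wiremu ∩ Farrukh ∩ Leo ∩ Tomás: 09:10-10:50, 14:35-16:05.
Summing the common windows: 100 + 90 = 190 minutes.

190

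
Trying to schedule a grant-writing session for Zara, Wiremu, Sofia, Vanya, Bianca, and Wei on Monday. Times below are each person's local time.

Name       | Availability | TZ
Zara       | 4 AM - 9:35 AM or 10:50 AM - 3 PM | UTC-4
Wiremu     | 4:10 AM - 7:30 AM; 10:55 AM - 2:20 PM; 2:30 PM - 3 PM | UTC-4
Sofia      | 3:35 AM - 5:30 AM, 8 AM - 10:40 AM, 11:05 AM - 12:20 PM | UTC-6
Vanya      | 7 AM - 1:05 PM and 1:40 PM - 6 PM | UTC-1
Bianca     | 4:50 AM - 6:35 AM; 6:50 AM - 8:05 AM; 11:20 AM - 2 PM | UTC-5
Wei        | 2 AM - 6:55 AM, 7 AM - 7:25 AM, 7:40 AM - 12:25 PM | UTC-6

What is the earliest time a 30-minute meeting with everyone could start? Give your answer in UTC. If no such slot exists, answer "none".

Zara in UTC: 08:00-13:35, 14:50-19:00 (add 4h to convert from UTC-4).
Wiremu in UTC: 08:10-11:30, 14:55-18:20, 18:30-19:00 (add 4h to convert from UTC-4).
Sofia in UTC: 09:35-11:30, 14:00-16:40, 17:05-18:20 (add 6h to convert from UTC-6).
Vanya in UTC: 08:00-14:05, 14:40-19:00 (add 1h to convert from UTC-1).
Bianca in UTC: 09:50-11:35, 11:50-13:05, 16:20-19:00 (add 5h to convert from UTC-5).
Wei in UTC: 08:00-12:55, 13:00-13:25, 13:40-18:25 (add 6h to convert from UTC-6).
Zara ∩ Wiremu: 08:10-11:30, 14:55-18:20, 18:30-19:00.
Zara ∩ Wiremu ∩ Sofia: 09:35-11:30, 14:55-16:40, 17:05-18:20.
Zara ∩ Wiremu ∩ Sofia ∩ Vanya: 09:35-11:30, 14:55-16:40, 17:05-18:20.
Zara ∩ Wiremu ∩ Sofia ∩ Vanya ∩ Bianca: 09:50-11:30, 16:20-16:40, 17:05-18:20.
Zara ∩ Wiremu ∩ Sofia ∩ Vanya ∩ Bianca ∩ Wei: 09:50-11:30, 16:20-16:40, 17:05-18:20.
Those are the intersection windows.
The first common window of at least 30 minutes is 09:50-11:30, so the earliest start is 09:50.

09:50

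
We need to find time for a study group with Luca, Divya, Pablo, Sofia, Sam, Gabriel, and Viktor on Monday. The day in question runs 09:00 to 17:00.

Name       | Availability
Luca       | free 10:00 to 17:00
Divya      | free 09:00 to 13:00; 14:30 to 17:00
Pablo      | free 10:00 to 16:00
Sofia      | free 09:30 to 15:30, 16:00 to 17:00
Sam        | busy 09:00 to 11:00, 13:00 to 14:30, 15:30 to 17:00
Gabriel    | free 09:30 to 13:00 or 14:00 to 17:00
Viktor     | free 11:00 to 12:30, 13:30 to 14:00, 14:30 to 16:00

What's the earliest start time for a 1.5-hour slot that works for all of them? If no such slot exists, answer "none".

Luca free: 10:00-17:00.
Divya free: 09:00-13:00, 14:30-17:00.
Pablo free: 10:00-16:00.
Sofia free: 09:30-15:30, 16:00-17:00.
Sam free: 11:00-13:00, 14:30-15:30 (invert busy blocks within the working day).
Gabriel free: 09:30-13:00, 14:00-17:00.
Viktor free: 11:00-12:30, 13:30-14:00, 14:30-16:00.
Luca ∩ Divya: 10:00-13:00, 14:30-17:00.
Luca ∩ Divya ∩ Pablo: 10:00-13:00, 14:30-16:00.
Luca ∩ Divya ∩ Pablo ∩ Sofia: 10:00-13:00, 14:30-15:30.
Luca ∩ Divya ∩ Pablo ∩ Sofia ∩ Sam: 11:00-13:00, 14:30-15:30.
Luca ∩ Divya ∩ Pablo ∩ Sofia ∩ Sam ∩ Gabriel: 11:00-13:00, 14:30-15:30.
Luca ∩ Divya ∩ Pablo ∩ Sofia ∩ Sam ∩ Gabriel ∩ Viktor: 11:00-12:30, 14:30-15:30.
Those are the intersection windows.
The first common window of at least 90 minutes is 11:00-12:30, so the earliest start is 11:00.

11:00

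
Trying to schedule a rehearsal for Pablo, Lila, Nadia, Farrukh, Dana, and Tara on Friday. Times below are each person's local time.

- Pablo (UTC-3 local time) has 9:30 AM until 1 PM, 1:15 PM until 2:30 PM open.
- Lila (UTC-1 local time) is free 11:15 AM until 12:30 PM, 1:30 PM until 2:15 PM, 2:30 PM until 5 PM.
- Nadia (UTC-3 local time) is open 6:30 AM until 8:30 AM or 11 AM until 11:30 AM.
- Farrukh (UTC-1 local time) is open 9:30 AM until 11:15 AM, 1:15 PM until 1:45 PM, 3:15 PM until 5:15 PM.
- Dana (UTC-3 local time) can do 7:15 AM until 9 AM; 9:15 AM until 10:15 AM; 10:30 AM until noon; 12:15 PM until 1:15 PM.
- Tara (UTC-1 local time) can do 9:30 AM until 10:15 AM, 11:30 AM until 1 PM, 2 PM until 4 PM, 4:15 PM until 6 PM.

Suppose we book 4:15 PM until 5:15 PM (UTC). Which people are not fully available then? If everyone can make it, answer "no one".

Pablo in UTC: 12:30-16:00, 16:15-17:30 (add 3h to convert from UTC-3).
Lila in UTC: 12:15-13:30, 14:30-15:15, 15:30-18:00 (add 1h to convert from UTC-1).
Nadia in UTC: 09:30-11:30, 14:00-14:30 (add 3h to convert from UTC-3).
Farrukh in UTC: 10:30-12:15, 14:15-14:45, 16:15-18:15 (add 1h to convert from UTC-1).
Dana in UTC: 10:15-12:00, 12:15-13:15, 13:30-15:00, 15:15-16:15 (add 3h to convert from UTC-3).
Tara in UTC: 10:30-11:15, 12:30-14:00, 15:00-17:00, 17:15-19:00 (add 1h to convert from UTC-1).
Pablo: free for 16:15-17:15. Lila: free for 16:15-17:15. Nadia: not fully free for 16:15-17:15. Farrukh: free for 16:15-17:15. Dana: not fully free for 16:15-17:15. Tara: not fully free for 16:15-17:15.

Dana, Nadia, Tara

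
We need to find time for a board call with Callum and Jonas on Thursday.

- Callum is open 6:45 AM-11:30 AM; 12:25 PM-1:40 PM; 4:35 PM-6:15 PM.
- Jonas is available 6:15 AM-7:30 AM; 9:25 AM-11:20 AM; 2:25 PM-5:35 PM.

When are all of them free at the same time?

06:45-07:30, 09:25-11:20, 16:35-17:35

Callum ∩ Jonas: 06:45-07:30, 09:25-11:20, 16:35-17:35.
So the common availability across everyone is 06:45-07:30, 09:25-11:20, 16:35-17:35.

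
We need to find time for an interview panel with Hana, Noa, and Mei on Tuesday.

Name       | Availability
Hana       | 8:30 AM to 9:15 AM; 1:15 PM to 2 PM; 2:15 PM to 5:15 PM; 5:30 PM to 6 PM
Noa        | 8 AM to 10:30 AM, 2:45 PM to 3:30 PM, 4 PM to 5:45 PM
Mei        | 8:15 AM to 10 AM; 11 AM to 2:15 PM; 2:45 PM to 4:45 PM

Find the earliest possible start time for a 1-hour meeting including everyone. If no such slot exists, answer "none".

none

Hana ∩ Noa: 08:30-09:15, 14:45-15:30, 16:00-17:15, 17:30-17:45.
Hana ∩ Noa ∩ Mei: 08:30-09:15, 14:45-15:30, 16:00-16:45.
Those are the intersection windows.
No common window is at least 60 minutes long.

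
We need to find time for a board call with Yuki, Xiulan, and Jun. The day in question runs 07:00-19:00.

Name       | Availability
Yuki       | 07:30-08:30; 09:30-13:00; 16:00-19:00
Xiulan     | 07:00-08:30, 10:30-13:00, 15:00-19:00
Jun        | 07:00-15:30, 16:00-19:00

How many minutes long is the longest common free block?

180

Yuki ∩ Xiulan: 07:30-08:30, 10:30-13:00, 16:00-19:00.
Yuki ∩ Xiulan ∩ Jun: 07:30-08:30, 10:30-13:00, 16:00-19:00.
The longest is 16:00-19:00 at 180 minutes.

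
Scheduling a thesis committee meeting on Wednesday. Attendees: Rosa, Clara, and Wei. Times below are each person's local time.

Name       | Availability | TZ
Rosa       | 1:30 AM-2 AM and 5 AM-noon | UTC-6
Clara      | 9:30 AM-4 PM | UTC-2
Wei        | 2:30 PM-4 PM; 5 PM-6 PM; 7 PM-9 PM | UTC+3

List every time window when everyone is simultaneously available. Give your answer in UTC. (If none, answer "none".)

Rosa in UTC: 07:30-08:00, 11:00-18:00 (add 6h to convert from UTC-6).
Clara in UTC: 11:30-18:00 (add 2h to convert from UTC-2).
Wei in UTC: 11:30-13:00, 14:00-15:00, 16:00-18:00 (subtract 3h to convert from UTC+3).
Rosa ∩ Clara: 11:30-18:00.
Rosa ∩ Clara ∩ Wei: 11:30-13:00, 14:00-15:00, 16:00-18:00.

11:30-13:00, 14:00-15:00, 16:00-18:00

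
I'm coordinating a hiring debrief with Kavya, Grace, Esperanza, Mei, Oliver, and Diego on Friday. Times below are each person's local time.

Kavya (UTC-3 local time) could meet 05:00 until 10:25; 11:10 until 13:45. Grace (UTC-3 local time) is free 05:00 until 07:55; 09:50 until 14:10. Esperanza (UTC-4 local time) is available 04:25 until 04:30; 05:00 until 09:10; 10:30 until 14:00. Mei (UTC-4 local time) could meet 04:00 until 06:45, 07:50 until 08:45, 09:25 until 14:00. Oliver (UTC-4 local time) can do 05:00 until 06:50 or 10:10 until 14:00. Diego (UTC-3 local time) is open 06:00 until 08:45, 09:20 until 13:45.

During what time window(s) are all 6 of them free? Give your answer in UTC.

Kavya in UTC: 08:00-13:25, 14:10-16:45 (add 3h to convert from UTC-3).
Grace in UTC: 08:00-10:55, 12:50-17:10 (add 3h to convert from UTC-3).
Esperanza in UTC: 08:25-08:30, 09:00-13:10, 14:30-18:00 (add 4h to convert from UTC-4).
Mei in UTC: 08:00-10:45, 11:50-12:45, 13:25-18:00 (add 4h to convert from UTC-4).
Oliver in UTC: 09:00-10:50, 14:10-18:00 (add 4h to convert from UTC-4).
Diego in UTC: 09:00-11:45, 12:20-16:45 (add 3h to convert from UTC-3).
Kavya ∩ Grace: 08:00-10:55, 12:50-13:25, 14:10-16:45.
Kavya ∩ Grace ∩ Esperanza: 08:25-08:30, 09:00-10:55, 12:50-13:10, 14:30-16:45.
Kavya ∩ Grace ∩ Esperanza ∩ Mei: 08:25-08:30, 09:00-10:45, 14:30-16:45.
Kavya ∩ Grace ∩ Esperanza ∩ Mei ∩ Oliver: 09:00-10:45, 14:30-16:45.
Kavya ∩ Grace ∩ Esperanza ∩ Mei ∩ Oliver ∩ Diego: 09:00-10:45, 14:30-16:45.

09:00-10:45, 14:30-16:45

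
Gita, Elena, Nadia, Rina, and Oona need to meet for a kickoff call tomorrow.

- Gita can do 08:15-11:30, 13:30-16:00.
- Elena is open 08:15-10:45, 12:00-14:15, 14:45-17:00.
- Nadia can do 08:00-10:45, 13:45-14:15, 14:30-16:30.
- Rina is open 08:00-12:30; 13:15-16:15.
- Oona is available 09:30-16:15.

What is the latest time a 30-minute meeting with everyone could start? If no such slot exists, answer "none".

Gita ∩ Elena: 08:15-10:45, 13:30-14:15, 14:45-16:00.
Gita ∩ Elena ∩ Nadia: 08:15-10:45, 13:45-14:15, 14:45-16:00.
Gita ∩ Elena ∩ Nadia ∩ Rina: 08:15-10:45, 13:45-14:15, 14:45-16:00.
Gita ∩ Elena ∩ Nadia ∩ Rina ∩ Oona: 09:30-10:45, 13:45-14:15, 14:45-16:00.
The last common window of at least 30 minutes is 14:45-16:00; a 30-minute meeting can start as late as 15:30 and still end by 16:00.

15:30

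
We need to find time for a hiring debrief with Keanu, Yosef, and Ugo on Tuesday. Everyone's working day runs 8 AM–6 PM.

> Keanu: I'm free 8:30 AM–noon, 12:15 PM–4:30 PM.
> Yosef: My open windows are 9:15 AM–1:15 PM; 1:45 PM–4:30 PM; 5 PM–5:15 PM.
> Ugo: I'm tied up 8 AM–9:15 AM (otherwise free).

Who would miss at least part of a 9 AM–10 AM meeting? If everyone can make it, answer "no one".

Ugo, Yosef

Keanu free: 08:30-12:00, 12:15-16:30.
Yosef free: 09:15-13:15, 13:45-16:30, 17:00-17:15.
Ugo free: 09:15-18:00 (invert busy blocks within the working day).
Keanu: free for 09:00-10:00. Yosef: not fully free for 09:00-10:00. Ugo: not fully free for 09:00-10:00.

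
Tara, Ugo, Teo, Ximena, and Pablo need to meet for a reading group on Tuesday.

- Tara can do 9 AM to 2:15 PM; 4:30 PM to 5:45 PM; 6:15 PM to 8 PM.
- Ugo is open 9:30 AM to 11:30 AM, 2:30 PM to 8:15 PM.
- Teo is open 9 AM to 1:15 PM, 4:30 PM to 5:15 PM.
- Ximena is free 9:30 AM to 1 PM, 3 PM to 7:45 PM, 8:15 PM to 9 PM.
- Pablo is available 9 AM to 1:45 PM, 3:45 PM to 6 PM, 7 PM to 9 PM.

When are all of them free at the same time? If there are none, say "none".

Tara ∩ Ugo: 09:30-11:30, 16:30-17:45, 18:15-20:00.
Tara ∩ Ugo ∩ Teo: 09:30-11:30, 16:30-17:15.
Tara ∩ Ugo ∩ Teo ∩ Ximena: 09:30-11:30, 16:30-17:15.
Tara ∩ Ugo ∩ Teo ∩ Ximena ∩ Pablo: 09:30-11:30, 16:30-17:15.
So the common availability across everyone is 09:30-11:30, 16:30-17:15.

09:30-11:30, 16:30-17:15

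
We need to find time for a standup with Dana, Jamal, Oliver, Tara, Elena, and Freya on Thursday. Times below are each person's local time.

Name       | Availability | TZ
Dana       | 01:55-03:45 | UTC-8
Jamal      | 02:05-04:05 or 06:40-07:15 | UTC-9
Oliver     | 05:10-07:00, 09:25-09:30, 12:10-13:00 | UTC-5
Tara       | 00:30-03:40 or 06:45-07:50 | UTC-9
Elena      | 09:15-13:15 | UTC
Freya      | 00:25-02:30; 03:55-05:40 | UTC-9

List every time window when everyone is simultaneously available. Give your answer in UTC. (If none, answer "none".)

Dana in UTC: 09:55-11:45 (add 8h to convert from UTC-8).
Jamal in UTC: 11:05-13:05, 15:40-16:15 (add 9h to convert from UTC-9).
Oliver in UTC: 10:10-12:00, 14:25-14:30, 17:10-18:00 (add 5h to convert from UTC-5).
Tara in UTC: 09:30-12:40, 15:45-16:50 (add 9h to convert from UTC-9).
Elena in UTC: 09:15-13:15.
Freya in UTC: 09:25-11:30, 12:55-14:40 (add 9h to convert from UTC-9).
Dana ∩ Jamal: 11:05-11:45.
Dana ∩ Jamal ∩ Oliver: 11:05-11:45.
Dana ∩ Jamal ∩ Oliver ∩ Tara: 11:05-11:45.
Dana ∩ Jamal ∩ Oliver ∩ Tara ∩ Elena: 11:05-11:45.
Dana ∩ Jamal ∩ Oliver ∩ Tara ∩ Elena ∩ Freya: 11:05-11:30.
Those are the intersection windows.

11:05-11:30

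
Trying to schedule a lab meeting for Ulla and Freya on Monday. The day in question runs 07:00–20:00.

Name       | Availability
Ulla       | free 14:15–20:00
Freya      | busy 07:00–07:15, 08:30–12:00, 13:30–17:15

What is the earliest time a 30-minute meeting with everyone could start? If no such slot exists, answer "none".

17:15

Ulla free: 14:15-20:00.
Freya free: 07:15-08:30, 12:00-13:30, 17:15-20:00 (invert busy blocks within the working day).
Ulla ∩ Freya: 17:15-20:00.
The first common window of at least 30 minutes is 17:15-20:00, so the earliest start is 17:15.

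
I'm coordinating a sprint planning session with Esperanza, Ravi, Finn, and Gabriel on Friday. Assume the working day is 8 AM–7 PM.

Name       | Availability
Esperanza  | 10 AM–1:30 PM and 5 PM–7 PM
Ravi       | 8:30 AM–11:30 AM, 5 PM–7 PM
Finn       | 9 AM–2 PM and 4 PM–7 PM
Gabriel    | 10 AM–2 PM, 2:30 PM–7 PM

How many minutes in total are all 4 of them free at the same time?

Esperanza ∩ Ravi: 10:00-11:30, 17:00-19:00.
Esperanza ∩ Ravi ∩ Finn: 10:00-11:30, 17:00-19:00.
Esperanza ∩ Ravi ∩ Finn ∩ Gabriel: 10:00-11:30, 17:00-19:00.
Summing the common windows: 90 + 120 = 210 minutes.

210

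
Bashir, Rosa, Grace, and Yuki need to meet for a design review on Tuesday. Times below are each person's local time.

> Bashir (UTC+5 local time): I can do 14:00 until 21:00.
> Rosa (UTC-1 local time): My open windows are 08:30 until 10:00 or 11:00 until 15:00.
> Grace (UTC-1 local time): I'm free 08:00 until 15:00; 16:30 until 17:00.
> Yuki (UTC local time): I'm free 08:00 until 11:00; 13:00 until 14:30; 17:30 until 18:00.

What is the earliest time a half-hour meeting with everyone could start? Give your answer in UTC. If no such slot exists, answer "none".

Bashir in UTC: 09:00-16:00 (subtract 5h to convert from UTC+5).
Rosa in UTC: 09:30-11:00, 12:00-16:00 (add 1h to convert from UTC-1).
Grace in UTC: 09:00-16:00, 17:30-18:00 (add 1h to convert from UTC-1).
Yuki in UTC: 08:00-11:00, 13:00-14:30, 17:30-18:00.
Bashir ∩ Rosa: 09:30-11:00, 12:00-16:00.
Bashir ∩ Rosa ∩ Grace: 09:30-11:00, 12:00-16:00.
Bashir ∩ Rosa ∩ Grace ∩ Yuki: 09:30-11:00, 13:00-14:30.
The first common window of at least 30 minutes is 09:30-11:00, so the earliest start is 09:30.

09:30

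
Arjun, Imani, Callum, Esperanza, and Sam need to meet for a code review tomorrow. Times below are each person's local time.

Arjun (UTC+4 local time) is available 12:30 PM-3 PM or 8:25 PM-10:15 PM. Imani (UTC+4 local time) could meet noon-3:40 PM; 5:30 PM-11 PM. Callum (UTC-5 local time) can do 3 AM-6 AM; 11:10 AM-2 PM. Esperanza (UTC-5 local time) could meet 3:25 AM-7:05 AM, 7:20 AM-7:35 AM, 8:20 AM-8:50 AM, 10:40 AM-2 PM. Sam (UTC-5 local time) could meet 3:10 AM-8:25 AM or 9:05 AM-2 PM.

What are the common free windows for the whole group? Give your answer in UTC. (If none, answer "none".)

08:30-11:00, 16:25-18:15

Arjun in UTC: 08:30-11:00, 16:25-18:15 (subtract 4h to convert from UTC+4).
Imani in UTC: 08:00-11:40, 13:30-19:00 (subtract 4h to convert from UTC+4).
Callum in UTC: 08:00-11:00, 16:10-19:00 (add 5h to convert from UTC-5).
Esperanza in UTC: 08:25-12:05, 12:20-12:35, 13:20-13:50, 15:40-19:00 (add 5h to convert from UTC-5).
Sam in UTC: 08:10-13:25, 14:05-19:00 (add 5h to convert from UTC-5).
Arjun ∩ Imani: 08:30-11:00, 16:25-18:15.
Arjun ∩ Imani ∩ Callum: 08:30-11:00, 16:25-18:15.
Arjun ∩ Imani ∩ Callum ∩ Esperanza: 08:30-11:00, 16:25-18:15.
Arjun ∩ Imani ∩ Callum ∩ Esperanza ∩ Sam: 08:30-11:00, 16:25-18:15.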